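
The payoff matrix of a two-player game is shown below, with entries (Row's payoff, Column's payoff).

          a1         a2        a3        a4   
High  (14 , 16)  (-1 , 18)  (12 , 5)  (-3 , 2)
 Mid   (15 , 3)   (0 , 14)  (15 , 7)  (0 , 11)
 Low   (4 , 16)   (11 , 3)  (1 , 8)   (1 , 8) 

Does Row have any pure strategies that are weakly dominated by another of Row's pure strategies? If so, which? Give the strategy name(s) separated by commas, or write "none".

High: dominated, since Mid does at least as well everywhere (a1: 15>14, a2: 0>-1, a3: 15>12, a4: 0>-3).
Mid: no other strategy beats it everywhere (High at a1 (15>14); Low at a1 (15>4)).
Low is not dominated — it holds its own against High at a2 (11>-1); Mid at a2 (11>0).

High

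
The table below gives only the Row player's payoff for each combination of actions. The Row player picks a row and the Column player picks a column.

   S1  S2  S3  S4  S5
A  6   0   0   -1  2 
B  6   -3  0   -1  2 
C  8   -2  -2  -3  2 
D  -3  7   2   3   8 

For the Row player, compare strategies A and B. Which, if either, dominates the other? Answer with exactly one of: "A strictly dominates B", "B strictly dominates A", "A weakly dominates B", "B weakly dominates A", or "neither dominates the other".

A weakly dominates B

A's payoffs vs B's, by the Column player's action — S1: 6=6, S2: 0>-3, S3: 0=0, S4: -1=-1, S5: 2=2.
A is at least as good everywhere and strictly better somewhere (tied only at S1, S3, S4, S5), so A weakly but not strictly dominates B.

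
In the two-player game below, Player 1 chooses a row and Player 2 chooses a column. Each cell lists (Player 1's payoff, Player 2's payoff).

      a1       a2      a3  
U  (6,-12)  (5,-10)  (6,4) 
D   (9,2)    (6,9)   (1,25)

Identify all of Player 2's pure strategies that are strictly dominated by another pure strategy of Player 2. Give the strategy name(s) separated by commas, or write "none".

a1, a2

a2 strictly dominates a1 — U: -10>-12, D: 9>2.
a2: dominated, since a3 does at least as well everywhere (U: 4>-10, D: 25>9).
a3: no other strategy beats it everywhere (a1 at U (4>-12); a2 at U (4>-10)).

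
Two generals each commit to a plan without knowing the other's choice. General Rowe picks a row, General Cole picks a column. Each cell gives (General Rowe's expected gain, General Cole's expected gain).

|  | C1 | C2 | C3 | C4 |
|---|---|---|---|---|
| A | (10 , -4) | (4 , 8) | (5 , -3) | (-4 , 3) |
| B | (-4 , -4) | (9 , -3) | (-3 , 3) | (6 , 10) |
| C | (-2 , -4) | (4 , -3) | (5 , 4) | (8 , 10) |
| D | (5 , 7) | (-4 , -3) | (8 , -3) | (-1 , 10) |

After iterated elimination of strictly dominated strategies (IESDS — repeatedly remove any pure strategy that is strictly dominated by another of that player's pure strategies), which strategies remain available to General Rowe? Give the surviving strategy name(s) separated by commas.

C

Column C1 is eliminated: C4 beats it against every remaining row (A: 3>-4, B: 10>-4, C: 10>-4, D: 10>7).
General Cole's strategy C3 is strictly dominated by C4 (A: 3>-3, B: 10>3, C: 10>4, D: 10>-3) and is removed.
For General Rowe, B strictly dominates A on the remaining columns (C2: 9>4, C4: 6>-4); eliminate A.
For General Rowe, B strictly dominates D on the remaining columns (C2: 9>-4, C4: 6>-1); eliminate D.
General Cole's strategy C2 is strictly dominated by C4 (B: 10>-3, C: 10>-3) and is removed.
Row B is eliminated: C beats it against every remaining column (C4: 8>6).
Among the remaining strategies, none is strictly dominated by another pure strategy of the same player, so the elimination stops.
Surviving strategies — General Rowe: {C}; General Cole: {C4}.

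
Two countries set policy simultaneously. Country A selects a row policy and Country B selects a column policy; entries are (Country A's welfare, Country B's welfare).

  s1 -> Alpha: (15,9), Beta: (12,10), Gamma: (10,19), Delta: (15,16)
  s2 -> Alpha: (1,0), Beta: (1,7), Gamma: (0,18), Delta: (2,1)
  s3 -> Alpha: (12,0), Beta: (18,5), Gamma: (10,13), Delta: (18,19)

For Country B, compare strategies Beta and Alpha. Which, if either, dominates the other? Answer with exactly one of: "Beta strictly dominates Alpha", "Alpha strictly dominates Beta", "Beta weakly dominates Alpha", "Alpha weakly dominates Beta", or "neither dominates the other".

Compare Beta to Alpha across each opponent action: s1: 10>9, s2: 7>0, s3: 5>0.
Beta gives a strictly higher payoff against each opponent action, so Beta strictly dominates Alpha.

Beta strictly dominates Alpha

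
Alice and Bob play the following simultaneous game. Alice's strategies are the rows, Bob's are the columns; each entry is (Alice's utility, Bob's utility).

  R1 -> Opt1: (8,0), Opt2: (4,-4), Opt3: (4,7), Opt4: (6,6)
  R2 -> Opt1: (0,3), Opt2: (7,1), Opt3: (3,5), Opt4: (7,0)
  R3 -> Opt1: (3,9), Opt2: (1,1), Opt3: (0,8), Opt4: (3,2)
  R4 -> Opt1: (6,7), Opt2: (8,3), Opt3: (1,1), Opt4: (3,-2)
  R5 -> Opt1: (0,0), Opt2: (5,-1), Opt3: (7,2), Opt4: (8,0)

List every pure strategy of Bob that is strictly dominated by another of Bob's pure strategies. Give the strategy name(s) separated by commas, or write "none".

Opt2, Opt4

Nothing dominates Opt1: Opt2 at R1 (0>-4); Opt3 at R3 (9>8); Opt4 at R2 (3>0).
Opt1 strictly dominates Opt2 — R1: 0>-4, R2: 3>1, R3: 9>1, R4: 7>3, R5: 0>-1.
Nothing dominates Opt3: Opt1 at R1 (7>0); Opt2 at R1 (7>-4); Opt4 at R1 (7>6).
Opt4 is strictly dominated by Opt3 (R1: 7>6, R2: 5>0, R3: 8>2, R4: 1>-2, R5: 2>0).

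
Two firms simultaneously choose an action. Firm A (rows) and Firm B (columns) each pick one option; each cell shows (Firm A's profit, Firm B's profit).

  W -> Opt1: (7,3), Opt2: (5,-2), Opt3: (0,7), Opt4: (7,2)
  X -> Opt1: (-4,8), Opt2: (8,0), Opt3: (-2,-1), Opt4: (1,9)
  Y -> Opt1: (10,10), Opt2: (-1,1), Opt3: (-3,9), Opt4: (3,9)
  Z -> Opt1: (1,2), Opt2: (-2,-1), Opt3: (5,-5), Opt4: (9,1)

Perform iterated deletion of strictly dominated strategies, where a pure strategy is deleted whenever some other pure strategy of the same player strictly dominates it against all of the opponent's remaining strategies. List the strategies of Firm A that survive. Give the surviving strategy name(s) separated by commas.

W, Y, Z

Firm B's strategy Opt2 is strictly dominated by Opt1 (W: 3>-2, X: 8>0, Y: 10>1, Z: 2>-1) and is removed.
Firm A's strategy X is strictly dominated by W (Opt1: 7>-4, Opt3: 0>-2, Opt4: 7>1) and is removed.
Column Opt4 is eliminated: Opt1 beats it against every remaining row (W: 3>2, Y: 10>9, Z: 2>1).
Among the remaining strategies, none is strictly dominated by another pure strategy of the same player, so the elimination stops.
Surviving strategies — Firm A: {W, Y, Z}; Firm B: {Opt1, Opt3}.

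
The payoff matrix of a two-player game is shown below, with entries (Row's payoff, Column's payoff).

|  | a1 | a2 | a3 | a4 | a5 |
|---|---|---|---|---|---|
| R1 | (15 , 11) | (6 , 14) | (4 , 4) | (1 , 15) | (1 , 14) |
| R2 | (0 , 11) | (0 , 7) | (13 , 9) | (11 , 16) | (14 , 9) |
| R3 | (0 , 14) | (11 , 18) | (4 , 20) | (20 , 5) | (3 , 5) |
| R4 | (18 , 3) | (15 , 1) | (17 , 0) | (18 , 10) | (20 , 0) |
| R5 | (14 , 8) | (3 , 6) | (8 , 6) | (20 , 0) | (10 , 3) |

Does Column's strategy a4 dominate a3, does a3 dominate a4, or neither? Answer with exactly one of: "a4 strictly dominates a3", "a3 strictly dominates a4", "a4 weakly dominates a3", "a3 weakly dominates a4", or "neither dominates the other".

neither dominates the other

Compare a4 to a3 across each opponent action: R1: 15>4, R2: 16>9, R3: 5<20, R4: 10>0, R5: 0<6.
a4 does better at R1, R2, R4 but worse at R3, R5; neither strategy dominates the other.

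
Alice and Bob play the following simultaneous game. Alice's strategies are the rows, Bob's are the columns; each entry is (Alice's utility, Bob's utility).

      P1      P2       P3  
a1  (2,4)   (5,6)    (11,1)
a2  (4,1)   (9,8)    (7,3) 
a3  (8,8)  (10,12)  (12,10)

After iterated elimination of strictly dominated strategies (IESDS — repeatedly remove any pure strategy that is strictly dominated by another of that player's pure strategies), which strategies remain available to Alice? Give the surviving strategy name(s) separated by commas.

Alice's strategy a1 is strictly dominated by a3 (P1: 8>2, P2: 10>5, P3: 12>11) and is removed.
For Alice, a3 strictly dominates a2 on the remaining columns (P1: 8>4, P2: 10>9, P3: 12>7); eliminate a2.
Column P1 is eliminated: P2 beats it against every remaining row (a3: 12>8).
Bob's strategy P3 is strictly dominated by P2 (a3: 12>10) and is removed.
Among the remaining strategies, none is strictly dominated by another pure strategy of the same player, so the elimination stops.
Surviving strategies — Alice: {a3}; Bob: {P2}.

a3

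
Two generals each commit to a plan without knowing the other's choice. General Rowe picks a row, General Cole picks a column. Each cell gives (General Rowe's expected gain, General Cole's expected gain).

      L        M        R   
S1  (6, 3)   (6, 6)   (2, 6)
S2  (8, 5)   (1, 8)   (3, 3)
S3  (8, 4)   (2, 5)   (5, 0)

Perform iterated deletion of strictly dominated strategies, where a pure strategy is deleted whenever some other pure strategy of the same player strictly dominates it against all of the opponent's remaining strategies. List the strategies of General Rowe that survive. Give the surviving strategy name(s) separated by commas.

For General Cole, M strictly dominates L on the remaining rows (S1: 6>3, S2: 8>5, S3: 5>4); eliminate L.
General Rowe's strategy S2 is strictly dominated by S3 (M: 2>1, R: 5>3) and is removed.
Among the remaining strategies, none is strictly dominated by another pure strategy of the same player, so the elimination stops.
Surviving strategies — General Rowe: {S1, S3}; General Cole: {M, R}.

S1, S3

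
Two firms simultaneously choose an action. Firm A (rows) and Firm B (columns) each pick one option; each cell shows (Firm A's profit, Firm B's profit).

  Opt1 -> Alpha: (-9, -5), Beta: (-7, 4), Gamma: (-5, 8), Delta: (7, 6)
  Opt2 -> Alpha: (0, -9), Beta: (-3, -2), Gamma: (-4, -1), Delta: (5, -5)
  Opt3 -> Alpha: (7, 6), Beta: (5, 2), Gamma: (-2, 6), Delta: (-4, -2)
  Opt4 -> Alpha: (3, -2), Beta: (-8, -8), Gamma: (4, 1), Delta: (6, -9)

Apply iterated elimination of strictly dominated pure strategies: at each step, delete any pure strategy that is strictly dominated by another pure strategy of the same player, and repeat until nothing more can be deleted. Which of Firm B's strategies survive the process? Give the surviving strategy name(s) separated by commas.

For Firm B, Gamma strictly dominates Beta on the remaining rows (Opt1: 8>4, Opt2: -1>-2, Opt3: 6>2, Opt4: 1>-8); eliminate Beta.
For Firm A, Opt4 strictly dominates Opt2 on the remaining columns (Alpha: 3>0, Gamma: 4>-4, Delta: 6>5); eliminate Opt2.
Firm B's strategy Delta is strictly dominated by Gamma (Opt1: 8>6, Opt3: 6>-2, Opt4: 1>-9) and is removed.
Firm A's strategy Opt1 is strictly dominated by Opt3 (Alpha: 7>-9, Gamma: -2>-5) and is removed.
Among the remaining strategies, none is strictly dominated by another pure strategy of the same player, so the elimination stops.
Surviving strategies — Firm A: {Opt3, Opt4}; Firm B: {Alpha, Gamma}.

Alpha, Gamma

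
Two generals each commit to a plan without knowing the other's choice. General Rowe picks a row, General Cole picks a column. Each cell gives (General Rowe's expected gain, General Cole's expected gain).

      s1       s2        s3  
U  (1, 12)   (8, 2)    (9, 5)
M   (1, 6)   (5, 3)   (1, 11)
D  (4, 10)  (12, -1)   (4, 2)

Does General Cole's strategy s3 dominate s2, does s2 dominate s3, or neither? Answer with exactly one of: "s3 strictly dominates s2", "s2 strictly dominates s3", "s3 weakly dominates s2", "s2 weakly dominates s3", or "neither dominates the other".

s3 strictly dominates s2

Compare s3 to s2 across every action of General Rowe: U: 5>2, M: 11>3, D: 2>-1.
Every comparison favours s3, so s3 strictly dominates s2.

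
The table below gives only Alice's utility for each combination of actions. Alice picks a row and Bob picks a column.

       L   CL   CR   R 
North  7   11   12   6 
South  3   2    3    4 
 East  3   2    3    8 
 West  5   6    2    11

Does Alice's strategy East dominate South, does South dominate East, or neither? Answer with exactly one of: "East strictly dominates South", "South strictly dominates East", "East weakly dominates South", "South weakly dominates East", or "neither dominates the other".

East weakly dominates South

Compare East to South across every action of Bob: L: 3=3, CL: 2=2, CR: 3=3, R: 8>4.
East is at least as good everywhere and strictly better somewhere (tied only at L, CL, CR), so East weakly but not strictly dominates South.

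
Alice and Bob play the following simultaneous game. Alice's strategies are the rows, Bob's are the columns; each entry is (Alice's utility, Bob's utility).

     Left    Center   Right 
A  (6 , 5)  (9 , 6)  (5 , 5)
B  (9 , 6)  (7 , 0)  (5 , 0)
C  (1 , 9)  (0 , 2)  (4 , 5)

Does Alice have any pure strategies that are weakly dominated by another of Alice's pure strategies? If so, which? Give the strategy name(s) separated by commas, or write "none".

Nothing dominates A: B at Center (9>7); C at Left (6>1).
B: no other strategy beats it everywhere (A at Left (9>6); C at Left (9>1)).
C is weakly dominated by A (Left: 6>1, Center: 9>0, Right: 5>4).

C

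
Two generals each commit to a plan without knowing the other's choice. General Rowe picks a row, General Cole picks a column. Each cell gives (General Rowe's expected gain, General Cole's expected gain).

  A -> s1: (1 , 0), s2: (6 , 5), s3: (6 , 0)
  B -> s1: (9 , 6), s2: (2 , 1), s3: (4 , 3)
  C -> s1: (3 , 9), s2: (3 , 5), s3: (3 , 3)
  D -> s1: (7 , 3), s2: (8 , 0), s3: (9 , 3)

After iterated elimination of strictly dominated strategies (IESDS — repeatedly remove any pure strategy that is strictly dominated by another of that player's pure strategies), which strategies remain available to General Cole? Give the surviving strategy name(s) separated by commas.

General Rowe's strategy A is strictly dominated by D (s1: 7>1, s2: 8>6, s3: 9>6) and is removed.
For General Rowe, D strictly dominates C on the remaining columns (s1: 7>3, s2: 8>3, s3: 9>3); eliminate C.
General Cole's strategy s2 is strictly dominated by s1 (B: 6>1, D: 3>0) and is removed.
Among the remaining strategies, none is strictly dominated by another pure strategy of the same player, so the elimination stops.
Surviving strategies — General Rowe: {B, D}; General Cole: {s1, s3}.

s1, s3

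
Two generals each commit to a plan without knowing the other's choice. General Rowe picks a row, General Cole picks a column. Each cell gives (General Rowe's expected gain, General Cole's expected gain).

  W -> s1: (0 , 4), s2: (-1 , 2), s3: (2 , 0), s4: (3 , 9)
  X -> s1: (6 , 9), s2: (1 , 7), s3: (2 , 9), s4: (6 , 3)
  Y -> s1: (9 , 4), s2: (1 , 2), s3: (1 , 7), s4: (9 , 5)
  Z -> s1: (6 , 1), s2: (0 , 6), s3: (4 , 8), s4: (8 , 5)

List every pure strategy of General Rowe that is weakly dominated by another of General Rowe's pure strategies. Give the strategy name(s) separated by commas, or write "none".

W is weakly dominated by X (s1: 6>0, s2: 1>-1, s3: 2=2, s4: 6>3).
X: no other strategy beats it everywhere (W at s1 (6>0); Y at s3 (2>1); Z at s2 (1>0)).
Y: no other strategy beats it everywhere (W at s1 (9>0); X at s1 (9>6); Z at s1 (9>6)).
Z is not dominated — it holds its own against W at s1 (6>0); X at s3 (4>2); Y at s3 (4>1).

W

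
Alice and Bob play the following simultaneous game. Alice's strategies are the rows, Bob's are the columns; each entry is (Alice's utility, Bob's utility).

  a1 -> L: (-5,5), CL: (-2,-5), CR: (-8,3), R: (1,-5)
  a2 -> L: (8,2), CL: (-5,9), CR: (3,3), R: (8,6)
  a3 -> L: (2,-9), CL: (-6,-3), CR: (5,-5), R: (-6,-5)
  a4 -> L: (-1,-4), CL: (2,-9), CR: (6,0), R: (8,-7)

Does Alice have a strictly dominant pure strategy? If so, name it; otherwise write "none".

none

a1 fails to dominate a2 at L (-5<8).
a2 fails to dominate a1 at CL (-5<-2).
a3 fails to dominate a1 at CL (-6<-2).
a4 fails to dominate a2 at L (-1<8).
No single strategy dominates all the others.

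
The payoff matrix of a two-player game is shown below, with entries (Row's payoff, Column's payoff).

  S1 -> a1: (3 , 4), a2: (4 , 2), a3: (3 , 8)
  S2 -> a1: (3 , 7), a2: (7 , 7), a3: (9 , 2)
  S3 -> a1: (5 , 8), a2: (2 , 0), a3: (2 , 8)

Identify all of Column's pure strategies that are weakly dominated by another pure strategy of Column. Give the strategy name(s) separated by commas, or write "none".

Nothing dominates a1: a2 at S1 (4>2); a3 at S2 (7>2).
a2: dominated, since a1 does at least as well everywhere (S1: 4>2, S2: 7=7, S3: 8>0).
a3: no other strategy beats it everywhere (a1 at S1 (8>4); a2 at S1 (8>2)).

a2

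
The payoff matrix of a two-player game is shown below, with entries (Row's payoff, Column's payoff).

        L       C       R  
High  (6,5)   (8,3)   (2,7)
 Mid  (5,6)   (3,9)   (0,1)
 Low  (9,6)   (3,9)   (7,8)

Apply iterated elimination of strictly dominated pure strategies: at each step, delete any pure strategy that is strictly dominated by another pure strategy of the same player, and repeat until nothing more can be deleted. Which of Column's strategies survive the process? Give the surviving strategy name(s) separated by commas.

Row's strategy Mid is strictly dominated by High (L: 6>5, C: 8>3, R: 2>0) and is removed.
For Column, R strictly dominates L on the remaining rows (High: 7>5, Low: 8>6); eliminate L.
Among the remaining strategies, none is strictly dominated by another pure strategy of the same player, so the elimination stops.
Surviving strategies — Row: {High, Low}; Column: {C, R}.

C, R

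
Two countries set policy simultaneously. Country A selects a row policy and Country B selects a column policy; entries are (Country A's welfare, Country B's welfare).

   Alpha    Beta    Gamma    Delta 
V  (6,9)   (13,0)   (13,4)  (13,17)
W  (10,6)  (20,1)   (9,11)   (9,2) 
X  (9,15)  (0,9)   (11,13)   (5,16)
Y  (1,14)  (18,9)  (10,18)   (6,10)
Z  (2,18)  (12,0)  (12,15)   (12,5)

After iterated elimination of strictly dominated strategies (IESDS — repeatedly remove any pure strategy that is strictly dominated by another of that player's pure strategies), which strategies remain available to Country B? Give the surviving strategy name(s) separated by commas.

For Country A, V strictly dominates Z on the remaining columns (Alpha: 6>2, Beta: 13>12, Gamma: 13>12, Delta: 13>12); eliminate Z.
Column Beta is eliminated: Alpha beats it against every remaining row (V: 9>0, W: 6>1, X: 15>9, Y: 14>9).
Row Y is eliminated: V beats it against every remaining column (Alpha: 6>1, Gamma: 13>10, Delta: 13>6).
Among the remaining strategies, none is strictly dominated by another pure strategy of the same player, so the elimination stops.
Surviving strategies — Country A: {V, W, X}; Country B: {Alpha, Gamma, Delta}.

Alpha, Gamma, Delta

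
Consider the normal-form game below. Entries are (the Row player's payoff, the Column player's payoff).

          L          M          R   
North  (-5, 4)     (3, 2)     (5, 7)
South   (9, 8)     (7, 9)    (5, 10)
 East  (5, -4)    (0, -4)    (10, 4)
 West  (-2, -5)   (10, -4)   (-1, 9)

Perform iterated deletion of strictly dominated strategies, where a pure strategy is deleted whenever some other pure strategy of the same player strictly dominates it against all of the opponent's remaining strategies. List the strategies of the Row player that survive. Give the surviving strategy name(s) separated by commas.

Column L is eliminated: R beats it against every remaining row (North: 7>4, South: 10>8, East: 4>-4, West: 9>-5).
For the Column player, R strictly dominates M on the remaining rows (North: 7>2, South: 10>9, East: 4>-4, West: 9>-4); eliminate M.
The Row player's strategy North is strictly dominated by East (R: 10>5) and is removed.
Row South is eliminated: East beats it against every remaining column (R: 10>5).
Row West is eliminated: East beats it against every remaining column (R: 10>-1).
Among the remaining strategies, none is strictly dominated by another pure strategy of the same player, so the elimination stops.
Surviving strategies — the Row player: {East}; the Column player: {R}.

East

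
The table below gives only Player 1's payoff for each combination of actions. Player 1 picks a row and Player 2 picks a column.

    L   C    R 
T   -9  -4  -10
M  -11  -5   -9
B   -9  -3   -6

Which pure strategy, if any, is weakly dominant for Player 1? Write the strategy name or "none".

B vs T: L: -9=-9, C: -3>-4, R: -6>-10.
B vs M: L: -9>-11, C: -3>-5, R: -6>-9.
B is at least as good as every other strategy against every opponent action, so it is weakly dominant.

B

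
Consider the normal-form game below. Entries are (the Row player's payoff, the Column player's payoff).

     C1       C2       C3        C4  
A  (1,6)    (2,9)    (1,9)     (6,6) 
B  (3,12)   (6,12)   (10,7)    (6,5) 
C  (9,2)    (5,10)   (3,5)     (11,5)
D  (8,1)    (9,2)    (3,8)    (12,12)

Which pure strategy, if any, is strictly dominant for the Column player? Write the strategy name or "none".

C1 fails to dominate C2 at A (6<9).
C2 fails to dominate C1 at B (12=12).
C3 fails to dominate C1 at B (7<12).
C4 fails to dominate C1 at A (6=6).
No single strategy dominates all the others.

none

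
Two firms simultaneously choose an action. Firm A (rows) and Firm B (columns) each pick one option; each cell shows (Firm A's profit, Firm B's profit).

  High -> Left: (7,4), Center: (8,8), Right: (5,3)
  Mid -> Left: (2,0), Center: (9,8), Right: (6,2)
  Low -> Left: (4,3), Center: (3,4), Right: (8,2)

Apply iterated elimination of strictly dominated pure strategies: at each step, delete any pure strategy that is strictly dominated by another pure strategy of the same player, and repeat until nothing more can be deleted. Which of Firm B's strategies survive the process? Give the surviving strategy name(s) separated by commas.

Firm B's strategy Left is strictly dominated by Center (High: 8>4, Mid: 8>0, Low: 4>3) and is removed.
For Firm A, Mid strictly dominates High on the remaining columns (Center: 9>8, Right: 6>5); eliminate High.
For Firm B, Center strictly dominates Right on the remaining rows (Mid: 8>2, Low: 4>2); eliminate Right.
Row Low is eliminated: Mid beats it against every remaining column (Center: 9>3).
Among the remaining strategies, none is strictly dominated by another pure strategy of the same player, so the elimination stops.
Surviving strategies — Firm A: {Mid}; Firm B: {Center}.

Center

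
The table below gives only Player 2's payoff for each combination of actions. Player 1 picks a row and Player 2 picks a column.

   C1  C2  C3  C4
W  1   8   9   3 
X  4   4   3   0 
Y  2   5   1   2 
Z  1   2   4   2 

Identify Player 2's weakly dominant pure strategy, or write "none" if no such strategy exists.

none

C1 fails to dominate C2 at W (1<8).
C2 fails to dominate C3 at W (8<9).
C3 fails to dominate C1 at X (3<4).
C4 fails to dominate C1 at X (0<4).
No single strategy dominates all the others.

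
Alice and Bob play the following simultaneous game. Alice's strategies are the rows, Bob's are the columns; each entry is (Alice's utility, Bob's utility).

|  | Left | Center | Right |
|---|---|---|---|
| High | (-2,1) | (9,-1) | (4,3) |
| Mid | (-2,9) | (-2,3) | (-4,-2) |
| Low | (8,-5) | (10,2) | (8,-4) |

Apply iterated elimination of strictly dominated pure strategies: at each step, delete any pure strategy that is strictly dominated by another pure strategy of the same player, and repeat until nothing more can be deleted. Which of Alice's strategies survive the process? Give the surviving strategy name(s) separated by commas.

Low

For Alice, Low strictly dominates High on the remaining columns (Left: 8>-2, Center: 10>9, Right: 8>4); eliminate High.
Alice's strategy Mid is strictly dominated by Low (Left: 8>-2, Center: 10>-2, Right: 8>-4) and is removed.
Bob's strategy Left is strictly dominated by Center (Low: 2>-5) and is removed.
Bob's strategy Right is strictly dominated by Center (Low: 2>-4) and is removed.
Among the remaining strategies, none is strictly dominated by another pure strategy of the same player, so the elimination stops.
Surviving strategies — Alice: {Low}; Bob: {Center}.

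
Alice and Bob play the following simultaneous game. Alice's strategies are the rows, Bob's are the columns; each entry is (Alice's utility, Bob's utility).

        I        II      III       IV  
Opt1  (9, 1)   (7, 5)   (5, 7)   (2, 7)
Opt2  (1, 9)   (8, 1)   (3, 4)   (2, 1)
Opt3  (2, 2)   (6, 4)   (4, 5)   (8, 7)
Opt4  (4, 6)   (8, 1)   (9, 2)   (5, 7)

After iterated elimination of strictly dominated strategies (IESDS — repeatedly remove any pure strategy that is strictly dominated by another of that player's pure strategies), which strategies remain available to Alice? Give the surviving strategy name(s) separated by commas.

Opt3

Bob's strategy II is strictly dominated by III (Opt1: 7>5, Opt2: 4>1, Opt3: 5>4, Opt4: 2>1) and is removed.
Row Opt2 is eliminated: Opt3 beats it against every remaining column (I: 2>1, III: 4>3, IV: 8>2).
Bob's strategy I is strictly dominated by IV (Opt1: 7>1, Opt3: 7>2, Opt4: 7>6) and is removed.
Row Opt1 is eliminated: Opt4 beats it against every remaining column (III: 9>5, IV: 5>2).
Column III is eliminated: IV beats it against every remaining row (Opt3: 7>5, Opt4: 7>2).
Row Opt4 is eliminated: Opt3 beats it against every remaining column (IV: 8>5).
Among the remaining strategies, none is strictly dominated by another pure strategy of the same player, so the elimination stops.
Surviving strategies — Alice: {Opt3}; Bob: {IV}.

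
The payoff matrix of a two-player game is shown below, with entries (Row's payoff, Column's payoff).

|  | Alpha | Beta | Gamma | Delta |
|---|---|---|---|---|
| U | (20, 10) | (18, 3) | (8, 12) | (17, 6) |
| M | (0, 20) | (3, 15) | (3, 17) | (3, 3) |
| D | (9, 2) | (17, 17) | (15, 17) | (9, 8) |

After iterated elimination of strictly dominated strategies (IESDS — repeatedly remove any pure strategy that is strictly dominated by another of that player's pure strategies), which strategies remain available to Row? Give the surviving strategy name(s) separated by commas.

U, D

Row's strategy M is strictly dominated by U (Alpha: 20>0, Beta: 18>3, Gamma: 8>3, Delta: 17>3) and is removed.
Column Alpha is eliminated: Gamma beats it against every remaining row (U: 12>10, D: 17>2).
For Column, Gamma strictly dominates Delta on the remaining rows (U: 12>6, D: 17>8); eliminate Delta.
Among the remaining strategies, none is strictly dominated by another pure strategy of the same player, so the elimination stops.
Surviving strategies — Row: {U, D}; Column: {Beta, Gamma}.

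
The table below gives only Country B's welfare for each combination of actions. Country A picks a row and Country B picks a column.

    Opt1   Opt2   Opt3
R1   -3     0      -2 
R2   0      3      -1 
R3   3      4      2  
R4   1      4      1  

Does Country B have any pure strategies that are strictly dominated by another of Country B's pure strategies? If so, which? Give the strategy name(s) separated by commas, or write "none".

Opt2 strictly dominates Opt1 — R1: 0>-3, R2: 3>0, R3: 4>3, R4: 4>1.
Nothing dominates Opt2: Opt1 at R1 (0>-3); Opt3 at R1 (0>-2).
Opt2 strictly dominates Opt3 — R1: 0>-2, R2: 3>-1, R3: 4>2, R4: 4>1.

Opt1, Opt3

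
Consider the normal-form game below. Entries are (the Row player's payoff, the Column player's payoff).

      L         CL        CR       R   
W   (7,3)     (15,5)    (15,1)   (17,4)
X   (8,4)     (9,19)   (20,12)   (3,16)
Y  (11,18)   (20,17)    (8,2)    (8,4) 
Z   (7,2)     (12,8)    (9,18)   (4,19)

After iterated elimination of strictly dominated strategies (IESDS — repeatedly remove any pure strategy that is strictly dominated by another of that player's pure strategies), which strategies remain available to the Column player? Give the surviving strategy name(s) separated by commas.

L

Column CR is eliminated: R beats it against every remaining row (W: 4>1, X: 16>12, Y: 4>2, Z: 19>18).
The Row player's strategy X is strictly dominated by Y (L: 11>8, CL: 20>9, R: 8>3) and is removed.
Row Z is eliminated: Y beats it against every remaining column (L: 11>7, CL: 20>12, R: 8>4).
The Column player's strategy R is strictly dominated by CL (W: 5>4, Y: 17>4) and is removed.
The Row player's strategy W is strictly dominated by Y (L: 11>7, CL: 20>15) and is removed.
Column CL is eliminated: L beats it against every remaining row (Y: 18>17).
Among the remaining strategies, none is strictly dominated by another pure strategy of the same player, so the elimination stops.
Surviving strategies — the Row player: {Y}; the Column player: {L}.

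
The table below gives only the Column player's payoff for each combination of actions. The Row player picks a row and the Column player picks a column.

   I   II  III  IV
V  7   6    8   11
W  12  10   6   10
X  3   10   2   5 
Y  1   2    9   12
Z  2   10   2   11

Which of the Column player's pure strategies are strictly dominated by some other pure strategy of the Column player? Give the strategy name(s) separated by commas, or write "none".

I is not dominated — it holds its own against II at V (7>6); III at W (12>6); IV at W (12>10).
II is not dominated — it holds its own against I at X (10>3); III at W (10>6); IV at W (10=10).
III is strictly dominated by IV (V: 11>8, W: 10>6, X: 5>2, Y: 12>9, Z: 11>2).
IV is not dominated — it holds its own against I at V (11>7); II at V (11>6); III at V (11>8).

III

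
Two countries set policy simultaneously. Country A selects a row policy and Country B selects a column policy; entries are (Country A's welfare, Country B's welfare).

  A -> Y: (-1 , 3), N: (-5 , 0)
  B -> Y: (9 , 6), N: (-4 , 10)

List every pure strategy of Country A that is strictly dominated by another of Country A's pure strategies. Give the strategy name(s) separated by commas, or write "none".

A

A is strictly dominated by B (Y: 9>-1, N: -4>-5).
B is not dominated — it holds its own against A at Y (9>-1).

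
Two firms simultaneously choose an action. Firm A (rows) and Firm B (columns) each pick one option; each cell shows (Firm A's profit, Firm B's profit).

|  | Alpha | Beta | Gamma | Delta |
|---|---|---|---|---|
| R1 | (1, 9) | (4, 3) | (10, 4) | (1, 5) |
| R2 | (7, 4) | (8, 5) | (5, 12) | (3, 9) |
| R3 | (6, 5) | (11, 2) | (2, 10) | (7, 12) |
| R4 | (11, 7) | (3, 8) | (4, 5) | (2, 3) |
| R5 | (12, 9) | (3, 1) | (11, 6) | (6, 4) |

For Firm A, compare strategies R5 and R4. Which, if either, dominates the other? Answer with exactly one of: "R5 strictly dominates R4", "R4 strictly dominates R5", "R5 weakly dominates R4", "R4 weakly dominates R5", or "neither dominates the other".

R5 weakly dominates R4

Compare R5 to R4 across each opponent action: Alpha: 12>11, Beta: 3=3, Gamma: 11>4, Delta: 6>2.
R5 is at least as good everywhere and strictly better somewhere (tied only at Beta), so R5 weakly but not strictly dominates R4.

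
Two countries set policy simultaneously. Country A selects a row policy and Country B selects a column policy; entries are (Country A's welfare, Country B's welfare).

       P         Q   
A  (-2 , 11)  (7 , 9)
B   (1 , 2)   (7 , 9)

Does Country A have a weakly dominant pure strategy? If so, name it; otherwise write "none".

B

B vs A: P: 1>-2, Q: 7=7.
B is at least as good as every other strategy against every opponent action, so it is weakly dominant.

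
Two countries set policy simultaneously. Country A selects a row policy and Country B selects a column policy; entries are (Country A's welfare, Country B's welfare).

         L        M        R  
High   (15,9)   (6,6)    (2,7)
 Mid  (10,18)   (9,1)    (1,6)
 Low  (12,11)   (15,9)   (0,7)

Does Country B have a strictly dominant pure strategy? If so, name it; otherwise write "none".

L

L vs M: High: 9>6, Mid: 18>1, Low: 11>9.
L vs R: High: 9>7, Mid: 18>6, Low: 11>7.
L strictly beats every other strategy against every opponent action, so it is strictly dominant.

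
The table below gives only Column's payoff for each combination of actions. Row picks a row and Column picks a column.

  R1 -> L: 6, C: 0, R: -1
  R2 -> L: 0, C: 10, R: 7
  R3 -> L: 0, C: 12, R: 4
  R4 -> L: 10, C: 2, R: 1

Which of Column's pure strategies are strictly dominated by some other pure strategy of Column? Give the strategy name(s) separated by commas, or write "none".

L: no other strategy beats it everywhere (C at R1 (6>0); R at R1 (6>-1)).
C: no other strategy beats it everywhere (L at R2 (10>0); R at R1 (0>-1)).
C strictly dominates R — R1: 0>-1, R2: 10>7, R3: 12>4, R4: 2>1.

R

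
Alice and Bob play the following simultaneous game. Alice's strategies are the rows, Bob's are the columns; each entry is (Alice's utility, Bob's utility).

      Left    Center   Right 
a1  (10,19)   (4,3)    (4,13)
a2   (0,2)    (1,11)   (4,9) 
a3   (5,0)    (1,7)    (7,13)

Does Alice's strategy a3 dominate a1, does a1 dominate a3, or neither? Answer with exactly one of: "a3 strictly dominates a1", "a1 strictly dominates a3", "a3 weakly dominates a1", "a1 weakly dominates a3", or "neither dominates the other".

Compare a3 to a1 across each opponent action: Left: 5<10, Center: 1<4, Right: 7>4.
a3 does better at Right but worse at Left, Center; neither strategy dominates the other.

neither dominates the other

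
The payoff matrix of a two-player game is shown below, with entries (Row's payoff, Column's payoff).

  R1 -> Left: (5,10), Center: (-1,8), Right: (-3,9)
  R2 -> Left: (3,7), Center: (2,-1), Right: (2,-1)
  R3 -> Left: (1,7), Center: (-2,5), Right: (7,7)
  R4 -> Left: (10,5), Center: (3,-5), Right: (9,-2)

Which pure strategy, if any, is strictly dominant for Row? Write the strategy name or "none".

R4 vs R1: Left: 10>5, Center: 3>-1, Right: 9>-3.
R4 vs R2: Left: 10>3, Center: 3>2, Right: 9>2.
R4 vs R3: Left: 10>1, Center: 3>-2, Right: 9>7.
R4 strictly beats every other strategy against every opponent action, so it is strictly dominant.

R4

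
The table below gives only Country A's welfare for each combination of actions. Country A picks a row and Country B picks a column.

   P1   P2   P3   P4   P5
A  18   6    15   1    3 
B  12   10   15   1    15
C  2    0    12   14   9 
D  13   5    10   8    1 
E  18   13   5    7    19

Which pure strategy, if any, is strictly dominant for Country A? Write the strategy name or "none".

A fails to dominate B at P2 (6<10).
B fails to dominate A at P1 (12<18).
C fails to dominate A at P1 (2<18).
D fails to dominate A at P1 (13<18).
E fails to dominate A at P1 (18=18).
No single strategy dominates all the others.

none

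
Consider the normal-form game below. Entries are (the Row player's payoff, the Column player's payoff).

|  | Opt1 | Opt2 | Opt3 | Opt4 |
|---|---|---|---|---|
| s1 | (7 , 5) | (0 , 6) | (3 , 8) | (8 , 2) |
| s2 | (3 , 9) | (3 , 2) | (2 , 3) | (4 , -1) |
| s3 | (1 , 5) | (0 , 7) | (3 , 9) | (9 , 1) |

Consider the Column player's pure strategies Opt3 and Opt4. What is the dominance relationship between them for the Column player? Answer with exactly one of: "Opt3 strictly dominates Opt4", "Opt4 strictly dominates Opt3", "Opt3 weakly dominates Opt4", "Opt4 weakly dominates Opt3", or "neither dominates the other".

Compare Opt3 to Opt4 across every action of the Row player: s1: 8>2, s2: 3>-1, s3: 9>1.
Every comparison favours Opt3, so Opt3 strictly dominates Opt4.

Opt3 strictly dominates Opt4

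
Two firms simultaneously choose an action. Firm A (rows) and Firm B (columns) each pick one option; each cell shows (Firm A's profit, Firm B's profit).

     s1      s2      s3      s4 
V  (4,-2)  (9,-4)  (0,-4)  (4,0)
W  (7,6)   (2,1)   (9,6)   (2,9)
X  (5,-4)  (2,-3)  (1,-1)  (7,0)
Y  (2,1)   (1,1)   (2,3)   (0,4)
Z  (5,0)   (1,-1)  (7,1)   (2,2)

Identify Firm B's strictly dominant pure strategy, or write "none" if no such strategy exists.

s4 vs s1: V: 0>-2, W: 9>6, X: 0>-4, Y: 4>1, Z: 2>0.
s4 vs s2: V: 0>-4, W: 9>1, X: 0>-3, Y: 4>1, Z: 2>-1.
s4 vs s3: V: 0>-4, W: 9>6, X: 0>-1, Y: 4>3, Z: 2>1.
s4 strictly beats every other strategy against every opponent action, so it is strictly dominant.

s4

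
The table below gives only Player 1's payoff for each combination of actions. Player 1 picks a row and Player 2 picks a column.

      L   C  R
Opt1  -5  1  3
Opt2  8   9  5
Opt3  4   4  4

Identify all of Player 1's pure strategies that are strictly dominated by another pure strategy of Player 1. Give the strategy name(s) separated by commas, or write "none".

Opt1, Opt3

Opt2 strictly dominates Opt1 — L: 8>-5, C: 9>1, R: 5>3.
Opt2 is not dominated — it holds its own against Opt1 at L (8>-5); Opt3 at L (8>4).
Opt2 strictly dominates Opt3 — L: 8>4, C: 9>4, R: 5>4.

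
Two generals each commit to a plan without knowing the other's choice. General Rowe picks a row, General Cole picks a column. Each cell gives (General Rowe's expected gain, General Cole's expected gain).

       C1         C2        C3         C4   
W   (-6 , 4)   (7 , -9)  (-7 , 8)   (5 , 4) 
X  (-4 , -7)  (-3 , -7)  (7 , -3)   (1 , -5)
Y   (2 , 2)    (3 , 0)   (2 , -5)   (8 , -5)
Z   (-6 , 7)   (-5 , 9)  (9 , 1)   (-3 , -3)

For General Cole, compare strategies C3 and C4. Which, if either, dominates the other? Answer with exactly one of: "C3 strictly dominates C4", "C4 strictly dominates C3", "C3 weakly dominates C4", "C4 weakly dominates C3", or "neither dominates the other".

C3 weakly dominates C4

C3's payoffs vs C4's, by General Rowe's action — W: 8>4, X: -3>-5, Y: -5=-5, Z: 1>-3.
C3 is at least as good everywhere and strictly better somewhere (tied only at Y), so C3 weakly but not strictly dominates C4.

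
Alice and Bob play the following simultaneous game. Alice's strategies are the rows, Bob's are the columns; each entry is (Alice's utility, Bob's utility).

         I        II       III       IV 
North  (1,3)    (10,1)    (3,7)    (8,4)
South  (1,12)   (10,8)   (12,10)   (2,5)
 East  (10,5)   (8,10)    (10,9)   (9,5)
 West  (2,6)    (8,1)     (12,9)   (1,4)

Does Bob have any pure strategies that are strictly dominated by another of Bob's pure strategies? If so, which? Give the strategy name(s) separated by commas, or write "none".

IV

I: no other strategy beats it everywhere (II at North (3>1); III at South (12>10); IV at South (12>5)).
II: no other strategy beats it everywhere (I at East (10>5); III at East (10>9); IV at South (8>5)).
Nothing dominates III: I at North (7>3); II at North (7>1); IV at North (7>4).
III strictly dominates IV — North: 7>4, South: 10>5, East: 9>5, West: 9>4.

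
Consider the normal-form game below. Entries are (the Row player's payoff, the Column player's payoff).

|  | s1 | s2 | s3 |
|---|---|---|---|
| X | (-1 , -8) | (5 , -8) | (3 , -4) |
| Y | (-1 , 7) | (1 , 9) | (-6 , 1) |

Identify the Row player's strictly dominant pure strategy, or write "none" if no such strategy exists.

none

X fails to dominate Y at s1 (-1=-1).
Y fails to dominate X at s1 (-1=-1).
No single strategy dominates all the others.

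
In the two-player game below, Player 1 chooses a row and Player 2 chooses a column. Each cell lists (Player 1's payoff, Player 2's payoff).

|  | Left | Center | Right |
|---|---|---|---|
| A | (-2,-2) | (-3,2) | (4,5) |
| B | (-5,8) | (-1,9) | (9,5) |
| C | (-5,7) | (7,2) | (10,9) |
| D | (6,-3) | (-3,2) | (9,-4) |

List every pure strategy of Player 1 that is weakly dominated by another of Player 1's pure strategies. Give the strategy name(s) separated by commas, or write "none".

A, B

A is weakly dominated by D (Left: 6>-2, Center: -3=-3, Right: 9>4).
B: dominated, since C does at least as well everywhere (Left: -5=-5, Center: 7>-1, Right: 10>9).
C: no other strategy beats it everywhere (A at Center (7>-3); B at Center (7>-1); D at Center (7>-3)).
D is not dominated — it holds its own against A at Left (6>-2); B at Left (6>-5); C at Left (6>-5).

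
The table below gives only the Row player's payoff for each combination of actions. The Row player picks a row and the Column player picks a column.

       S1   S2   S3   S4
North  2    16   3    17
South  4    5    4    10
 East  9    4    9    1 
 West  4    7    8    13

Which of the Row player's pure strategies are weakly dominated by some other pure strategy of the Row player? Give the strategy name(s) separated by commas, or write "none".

North: no other strategy beats it everywhere (South at S2 (16>5); East at S2 (16>4); West at S2 (16>7)).
South: dominated, since West does at least as well everywhere (S1: 4=4, S2: 7>5, S3: 8>4, S4: 13>10).
East: no other strategy beats it everywhere (North at S1 (9>2); South at S1 (9>4); West at S1 (9>4)).
West is not dominated — it holds its own against North at S1 (4>2); South at S2 (7>5); East at S2 (7>4).

South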